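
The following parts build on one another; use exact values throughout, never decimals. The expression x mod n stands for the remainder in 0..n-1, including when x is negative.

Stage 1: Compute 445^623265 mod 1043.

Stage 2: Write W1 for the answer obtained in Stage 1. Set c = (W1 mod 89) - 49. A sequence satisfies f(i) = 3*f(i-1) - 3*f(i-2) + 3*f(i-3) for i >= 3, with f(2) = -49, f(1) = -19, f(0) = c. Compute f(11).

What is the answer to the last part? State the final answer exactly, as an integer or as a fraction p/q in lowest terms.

Stage 1: squarings mod 1043: 445^1=445, 445^2=898, 445^4=165, 445^8=107, 445^16=1019, 445^32=576, 445^64=102, 445^128=1017, 445^256=676, 445^512=142, 445^1024=347, 445^2048=464, 445^4096=438, 445^8192=975, 445^16384=452, 445^32768=919, 445^65536=774, 445^131072=394, 445^262144=872, 445^524288=37; 445^623265 = 445^1 * 445^32 * 445^128 * 445^512 * 445^32768 * 445^65536 * 445^524288 = 491 (mod 1043); answer 491
Stage 2: W1 = 491; c = -3; f(3) = 3*(-49) - 3*(-19) + 3*(-3) = -99; iterating: f(3)=-99, f(4)=-207, f(5)=-471, f(6)=-1089, f(7)=-2475, f(8)=-5571, f(9)=-12555, f(10)=-28377, f(11)=-64179; answer -64179

-64179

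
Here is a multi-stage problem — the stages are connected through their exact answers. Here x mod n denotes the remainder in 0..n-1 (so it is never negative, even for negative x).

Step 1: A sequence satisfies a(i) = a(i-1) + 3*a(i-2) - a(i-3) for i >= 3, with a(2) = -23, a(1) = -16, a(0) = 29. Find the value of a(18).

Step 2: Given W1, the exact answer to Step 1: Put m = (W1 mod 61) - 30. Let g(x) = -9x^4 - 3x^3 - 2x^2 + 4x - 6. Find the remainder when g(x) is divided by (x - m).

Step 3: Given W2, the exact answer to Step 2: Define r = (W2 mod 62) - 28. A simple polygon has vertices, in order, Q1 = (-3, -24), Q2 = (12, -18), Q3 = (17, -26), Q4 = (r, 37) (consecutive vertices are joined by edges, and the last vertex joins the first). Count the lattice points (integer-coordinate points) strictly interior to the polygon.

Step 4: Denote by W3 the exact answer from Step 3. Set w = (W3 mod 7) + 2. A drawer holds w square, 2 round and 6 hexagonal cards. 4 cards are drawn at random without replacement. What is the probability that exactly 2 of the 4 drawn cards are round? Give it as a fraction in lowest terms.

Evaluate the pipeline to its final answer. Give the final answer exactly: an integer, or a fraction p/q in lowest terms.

1/13

Step 1: a(3) = 1*(-23) + 3*(-16) - 1*(29) = -100; iterating: a(3)=-100, a(4)=-153, a(5)=-430, a(6)=-789, a(7)=-1926, a(8)=-3863, a(9)=-8852, a(10)=-18515, a(11)=-41208, a(12)=-87901, a(13)=-193010, a(14)=-415505, a(15)=-906634, a(16)=-1960139, a(17)=-4264536, a(18)=-9238319; answer -9238319
Step 2: W1 = -9238319; m = -21; remainder = value at the root: -9*(-21)^4 - 3*(-21)^3 - 2*(-21)^2 + 4*(-21)^1 - 6 = (-1750329) + (27783) + (-882) + (-84) + (-6) = -1723518; answer -1723518
Step 3: W2 = -1723518; r = -8; cross terms: (-3*-18 - 12*-24)=342, (12*-26 - 17*-18)=-6, (17*37 - -8*-26)=421, (-8*-24 - -3*37)=303; twice the area = |1060| = 1060; area = 530; boundary points = 3 + 1 + 1 + 1 = 6; strictly interior points = area - boundary/2 + 1 = 528; answer 528
Step 4: W3 = 528; w = 5; total draws C(13,4) = 715; favorable C(2,2)*C(11,2) = 55; P = 1/13; answer 1/13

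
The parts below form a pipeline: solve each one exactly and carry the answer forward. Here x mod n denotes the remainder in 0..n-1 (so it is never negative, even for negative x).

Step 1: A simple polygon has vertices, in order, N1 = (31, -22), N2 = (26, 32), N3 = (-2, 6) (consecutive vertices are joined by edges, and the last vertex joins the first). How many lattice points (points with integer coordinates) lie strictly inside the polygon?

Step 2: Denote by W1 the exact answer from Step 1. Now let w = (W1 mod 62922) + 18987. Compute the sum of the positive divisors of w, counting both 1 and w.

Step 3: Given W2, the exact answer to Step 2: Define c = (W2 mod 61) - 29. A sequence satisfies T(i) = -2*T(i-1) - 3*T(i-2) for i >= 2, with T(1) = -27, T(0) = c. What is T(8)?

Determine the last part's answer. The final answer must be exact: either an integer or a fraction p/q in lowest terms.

1707

Step 1: cross terms: (31*32 - 26*-22)=1564, (26*6 - -2*32)=220, (-2*-22 - 31*6)=-142; twice the area = |1642| = 1642; area = 821; boundary points = 1 + 2 + 1 = 4; strictly interior points = area - boundary/2 + 1 = 820; answer 820
Step 2: W1 = 820; w = 19807; 19807 = 29 * 683; sigma = (1 + 29) * (1 + 683) = 30 * 684 = 20520; answer 20520
Step 3: W2 = 20520; c = -5; T(2) = -2*(-27) - 3*(-5) = 69; iterating: T(2)=69, T(3)=-57, T(4)=-93, T(5)=357, T(6)=-435, T(7)=-201, T(8)=1707; answer 1707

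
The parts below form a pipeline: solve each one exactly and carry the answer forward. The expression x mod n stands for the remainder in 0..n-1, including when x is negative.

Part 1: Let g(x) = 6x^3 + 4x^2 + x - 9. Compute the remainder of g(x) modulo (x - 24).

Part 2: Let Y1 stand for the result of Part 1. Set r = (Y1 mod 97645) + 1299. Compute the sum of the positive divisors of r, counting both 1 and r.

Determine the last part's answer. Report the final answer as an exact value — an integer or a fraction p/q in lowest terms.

Part 1: remainder = value at the root: 6*(24)^3 + 4*(24)^2 + 1*(24)^1 - 9 = (82944) + (2304) + (24) + (-9) = 85263; answer 85263
Part 2: Y1 = 85263; r = 86562; 86562 = 2 * 3^3 * 7 * 229; sigma = (1 + 2) * (1 + 3 + 9 + 27) * (1 + 7) * (1 + 229) = 3 * 40 * 8 * 230 = 220800; answer 220800

220800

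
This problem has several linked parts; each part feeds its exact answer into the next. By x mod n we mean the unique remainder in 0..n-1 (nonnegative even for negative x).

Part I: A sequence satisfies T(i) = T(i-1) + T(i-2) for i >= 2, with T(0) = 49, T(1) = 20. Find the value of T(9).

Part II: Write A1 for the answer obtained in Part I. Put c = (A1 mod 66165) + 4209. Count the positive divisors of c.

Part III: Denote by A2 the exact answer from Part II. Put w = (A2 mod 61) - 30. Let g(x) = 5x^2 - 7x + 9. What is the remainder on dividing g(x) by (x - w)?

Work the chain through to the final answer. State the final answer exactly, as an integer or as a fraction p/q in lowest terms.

Part I: T(2) = 1*(20) + 1*(49) = 69; iterating: T(2)=69, T(3)=89, T(4)=158, T(5)=247, T(6)=405, T(7)=652, T(8)=1057, T(9)=1709; answer 1709
Part II: A1 = 1709; c = 5918; 5918 = 2 * 11 * 269; number of divisors = (1+1) * (1+1) * (1+1) = 8; answer 8
Part III: A2 = 8; w = -22; remainder = value at the root: 5*(-22)^2 - 7*(-22)^1 + 9 = (2420) + (154) + (9) = 2583; answer 2583

2583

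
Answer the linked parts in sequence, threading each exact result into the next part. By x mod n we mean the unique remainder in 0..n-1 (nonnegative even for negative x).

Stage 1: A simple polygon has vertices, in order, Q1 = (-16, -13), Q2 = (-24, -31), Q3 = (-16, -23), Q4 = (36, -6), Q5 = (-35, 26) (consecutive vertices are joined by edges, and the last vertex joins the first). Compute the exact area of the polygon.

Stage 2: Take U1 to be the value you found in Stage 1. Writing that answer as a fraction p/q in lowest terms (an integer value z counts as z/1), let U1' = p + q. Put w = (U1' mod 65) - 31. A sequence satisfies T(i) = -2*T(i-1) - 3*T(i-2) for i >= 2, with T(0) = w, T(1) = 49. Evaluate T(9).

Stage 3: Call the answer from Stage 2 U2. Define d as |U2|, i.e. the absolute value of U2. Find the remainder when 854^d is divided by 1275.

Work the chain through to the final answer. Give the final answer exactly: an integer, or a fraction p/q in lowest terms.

Stage 1: cross terms: (-16*-31 - -24*-13)=184, (-24*-23 - -16*-31)=56, (-16*-6 - 36*-23)=924, (36*26 - -35*-6)=726, (-35*-13 - -16*26)=871; twice the area = |2761| = 2761; area = 2761/2; answer 2761/2
Stage 2: U1 = 2761/2; threaded value p + q = 2763; w = 2; T(2) = -2*(49) - 3*(2) = -104; iterating: T(2)=-104, T(3)=61, T(4)=190, T(5)=-563, T(6)=556, T(7)=577, T(8)=-2822, T(9)=3913; answer 3913
Stage 3: U2 = 3913; d = 3913; squarings mod 1275: 854^1=854, 854^2=16, 854^4=256, 854^8=511, 854^16=1021, 854^32=766, 854^64=256, 854^128=511, 854^256=1021, 854^512=766, 854^1024=256, 854^2048=511; 854^3913 = 854^1 * 854^8 * 854^64 * 854^256 * 854^512 * 854^1024 * 854^2048 = 89 (mod 1275); answer 89

89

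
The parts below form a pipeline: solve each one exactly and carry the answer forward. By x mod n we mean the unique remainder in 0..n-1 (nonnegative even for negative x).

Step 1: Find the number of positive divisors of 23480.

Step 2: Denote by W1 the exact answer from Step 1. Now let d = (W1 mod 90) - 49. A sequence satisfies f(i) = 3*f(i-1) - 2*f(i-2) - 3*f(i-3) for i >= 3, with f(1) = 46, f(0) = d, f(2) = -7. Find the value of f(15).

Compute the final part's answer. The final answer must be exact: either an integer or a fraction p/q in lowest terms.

Step 1: 23480 = 2^3 * 5 * 587; number of divisors = (3+1) * (1+1) * (1+1) = 16; answer 16
Step 2: W1 = 16; d = -33; f(3) = 3*(-7) - 2*(46) - 3*(-33) = -14; iterating: f(3)=-14, f(4)=-166, f(5)=-449, f(6)=-973, f(7)=-1523, f(8)=-1276, f(9)=2137, f(10)=13532, f(11)=40150, f(12)=86975, f(13)=140029, f(14)=125687, f(15)=-163922; answer -163922

-163922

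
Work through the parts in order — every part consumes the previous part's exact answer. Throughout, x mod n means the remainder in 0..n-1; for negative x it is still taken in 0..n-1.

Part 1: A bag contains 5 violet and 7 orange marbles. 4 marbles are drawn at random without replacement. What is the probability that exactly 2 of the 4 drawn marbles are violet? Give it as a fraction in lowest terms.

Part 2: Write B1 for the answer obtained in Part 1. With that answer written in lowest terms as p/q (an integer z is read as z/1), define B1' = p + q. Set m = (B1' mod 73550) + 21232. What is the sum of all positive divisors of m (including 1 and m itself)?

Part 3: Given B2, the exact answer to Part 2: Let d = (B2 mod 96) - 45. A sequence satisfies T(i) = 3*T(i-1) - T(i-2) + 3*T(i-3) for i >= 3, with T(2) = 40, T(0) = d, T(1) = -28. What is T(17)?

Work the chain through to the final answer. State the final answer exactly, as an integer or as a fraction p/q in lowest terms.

555302660

Part 1: total draws C(12,4) = 495; favorable C(5,2)*C(7,2) = 210; P = 14/33; answer 14/33
Part 2: B1 = 14/33; threaded value p + q = 47; m = 21279; 21279 = 3 * 41 * 173; sigma = (1 + 3) * (1 + 41) * (1 + 173) = 4 * 42 * 174 = 29232; answer 29232
Part 3: B2 = 29232; d = 3; T(3) = 3*(40) - 1*(-28) + 3*(3) = 157; iterating: T(3)=157, T(4)=347, T(5)=1004, T(6)=3136, T(7)=9445, T(8)=28211, T(9)=84596, T(10)=253912, T(11)=761773, T(12)=2285195, T(13)=6855548, T(14)=20566768, T(15)=61700341, T(16)=185100899, T(17)=555302660; answer 555302660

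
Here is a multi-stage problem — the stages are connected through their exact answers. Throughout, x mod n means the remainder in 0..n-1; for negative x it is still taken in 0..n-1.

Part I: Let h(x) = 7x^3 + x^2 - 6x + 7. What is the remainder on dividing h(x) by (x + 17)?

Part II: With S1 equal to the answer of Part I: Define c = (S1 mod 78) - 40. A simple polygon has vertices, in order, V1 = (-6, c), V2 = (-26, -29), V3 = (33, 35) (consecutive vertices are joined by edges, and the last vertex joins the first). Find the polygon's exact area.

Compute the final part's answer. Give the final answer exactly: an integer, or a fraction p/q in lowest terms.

Part I: remainder = value at the root: 7*(-17)^3 + 1*(-17)^2 - 6*(-17)^1 + 7 = (-34391) + (289) + (102) + (7) = -33993; answer -33993
Part II: S1 = -33993; c = -25; cross terms: (-6*-29 - -26*-25)=-476, (-26*35 - 33*-29)=47, (33*-25 - -6*35)=-615; twice the area = |-1044| = 1044; area = 522; answer 522

522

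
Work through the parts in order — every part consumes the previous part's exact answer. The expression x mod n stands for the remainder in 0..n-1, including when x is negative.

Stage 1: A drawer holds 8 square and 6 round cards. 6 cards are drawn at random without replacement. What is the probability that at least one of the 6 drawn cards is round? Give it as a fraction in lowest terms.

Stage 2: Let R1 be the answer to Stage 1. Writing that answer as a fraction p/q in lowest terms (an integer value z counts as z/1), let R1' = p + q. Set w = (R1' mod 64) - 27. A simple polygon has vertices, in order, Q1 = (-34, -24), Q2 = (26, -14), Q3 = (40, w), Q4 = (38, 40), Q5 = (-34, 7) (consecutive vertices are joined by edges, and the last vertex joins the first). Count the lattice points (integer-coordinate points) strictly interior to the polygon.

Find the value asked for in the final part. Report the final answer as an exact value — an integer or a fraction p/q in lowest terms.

2978

Stage 1: total draws C(14,6) = 3003; complement C(8,6) = 28; favorable 3003 - 28 = 2975; P = 425/429; answer 425/429
Stage 2: R1 = 425/429; threaded value p + q = 854; w = -5; cross terms: (-34*-14 - 26*-24)=1100, (26*-5 - 40*-14)=430, (40*40 - 38*-5)=1790, (38*7 - -34*40)=1626, (-34*-24 - -34*7)=1054; twice the area = |6000| = 6000; area = 3000; boundary points = 10 + 1 + 1 + 3 + 31 = 46; strictly interior points = area - boundary/2 + 1 = 2978; answer 2978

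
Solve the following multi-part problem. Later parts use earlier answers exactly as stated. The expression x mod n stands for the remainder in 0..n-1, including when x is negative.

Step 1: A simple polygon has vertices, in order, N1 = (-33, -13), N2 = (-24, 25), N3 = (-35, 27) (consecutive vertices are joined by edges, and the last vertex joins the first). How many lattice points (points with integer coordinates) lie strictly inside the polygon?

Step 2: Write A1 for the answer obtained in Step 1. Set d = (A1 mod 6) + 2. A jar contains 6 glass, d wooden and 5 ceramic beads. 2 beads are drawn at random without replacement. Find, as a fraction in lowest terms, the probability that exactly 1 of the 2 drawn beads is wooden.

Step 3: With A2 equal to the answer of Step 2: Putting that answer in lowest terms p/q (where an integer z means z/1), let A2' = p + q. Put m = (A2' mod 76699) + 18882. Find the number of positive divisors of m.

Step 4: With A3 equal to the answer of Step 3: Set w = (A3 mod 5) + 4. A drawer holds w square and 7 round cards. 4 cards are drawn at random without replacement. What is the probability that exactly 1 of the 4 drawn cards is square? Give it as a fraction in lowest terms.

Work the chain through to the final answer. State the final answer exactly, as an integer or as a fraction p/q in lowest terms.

Step 1: cross terms: (-33*25 - -24*-13)=-1137, (-24*27 - -35*25)=227, (-35*-13 - -33*27)=1346; twice the area = |436| = 436; area = 218; boundary points = 1 + 1 + 2 = 4; strictly interior points = area - boundary/2 + 1 = 217; answer 217
Step 2: A1 = 217; d = 3; total draws C(14,2) = 91; favorable C(3,1)*C(11,1) = 33; P = 33/91; answer 33/91
Step 3: A2 = 33/91; threaded value p + q = 124; m = 19006; 19006 = 2 * 13 * 17 * 43; number of divisors = (1+1) * (1+1) * (1+1) * (1+1) = 16; answer 16
Step 4: A3 = 16; w = 5; total draws C(12,4) = 495; favorable C(5,1)*C(7,3) = 175; P = 35/99; answer 35/99

35/99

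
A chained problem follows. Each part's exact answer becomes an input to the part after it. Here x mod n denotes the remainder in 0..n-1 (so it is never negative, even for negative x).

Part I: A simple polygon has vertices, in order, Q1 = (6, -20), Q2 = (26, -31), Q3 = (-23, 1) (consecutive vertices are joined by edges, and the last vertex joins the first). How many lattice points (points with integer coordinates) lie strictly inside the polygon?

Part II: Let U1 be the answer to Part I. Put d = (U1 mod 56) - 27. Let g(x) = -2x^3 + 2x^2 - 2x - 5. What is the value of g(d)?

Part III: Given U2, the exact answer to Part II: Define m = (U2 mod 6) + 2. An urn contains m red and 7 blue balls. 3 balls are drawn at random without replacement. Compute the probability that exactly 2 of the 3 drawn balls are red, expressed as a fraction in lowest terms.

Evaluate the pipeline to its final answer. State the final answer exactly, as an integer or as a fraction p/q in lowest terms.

Part I: cross terms: (6*-31 - 26*-20)=334, (26*1 - -23*-31)=-687, (-23*-20 - 6*1)=454; twice the area = |101| = 101; area = 101/2; boundary points = 1 + 1 + 1 = 3; strictly interior points = area - boundary/2 + 1 = 50; answer 50
Part II: U1 = 50; d = 23; -2*(23)^3 + 2*(23)^2 - 2*(23)^1 - 5 = (-24334) + (1058) + (-46) + (-5) = -23327; answer -23327
Part III: U2 = -23327; m = 3; total draws C(10,3) = 120; favorable C(3,2)*C(7,1) = 21; P = 7/40; answer 7/40

7/40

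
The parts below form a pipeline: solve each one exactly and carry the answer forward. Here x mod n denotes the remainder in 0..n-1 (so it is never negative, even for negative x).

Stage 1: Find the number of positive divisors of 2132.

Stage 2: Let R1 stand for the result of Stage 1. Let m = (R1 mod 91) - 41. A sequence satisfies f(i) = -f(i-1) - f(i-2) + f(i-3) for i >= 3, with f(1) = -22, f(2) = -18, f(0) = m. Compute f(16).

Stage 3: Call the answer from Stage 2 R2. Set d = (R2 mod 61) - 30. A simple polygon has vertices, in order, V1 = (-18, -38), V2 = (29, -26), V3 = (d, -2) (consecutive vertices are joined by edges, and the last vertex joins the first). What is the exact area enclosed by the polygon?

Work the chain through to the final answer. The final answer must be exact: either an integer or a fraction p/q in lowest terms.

690

Stage 1: 2132 = 2^2 * 13 * 41; number of divisors = (2+1) * (1+1) * (1+1) = 12; answer 12
Stage 2: R1 = 12; m = -29; f(3) = -1*(-18) - 1*(-22) + 1*(-29) = 11; iterating: f(3)=11, f(4)=-15, f(5)=-14, f(6)=40, f(7)=-41, f(8)=-13, f(9)=94, f(10)=-122, f(11)=15, f(12)=201, f(13)=-338, f(14)=152, f(15)=387, f(16)=-877; answer -877
Stage 3: R2 = -877; d = 8; cross terms: (-18*-26 - 29*-38)=1570, (29*-2 - 8*-26)=150, (8*-38 - -18*-2)=-340; twice the area = |1380| = 1380; area = 690; answer 690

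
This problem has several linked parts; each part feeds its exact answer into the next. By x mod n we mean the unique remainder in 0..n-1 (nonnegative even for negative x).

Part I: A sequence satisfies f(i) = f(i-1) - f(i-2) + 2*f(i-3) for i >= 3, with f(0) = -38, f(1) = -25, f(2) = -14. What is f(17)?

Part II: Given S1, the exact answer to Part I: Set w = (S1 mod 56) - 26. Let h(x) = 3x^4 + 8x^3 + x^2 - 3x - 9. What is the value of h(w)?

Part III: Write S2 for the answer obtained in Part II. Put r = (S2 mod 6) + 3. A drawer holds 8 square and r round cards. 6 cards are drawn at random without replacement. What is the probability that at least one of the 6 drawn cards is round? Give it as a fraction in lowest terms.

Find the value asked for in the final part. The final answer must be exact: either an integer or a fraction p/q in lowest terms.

Part I: f(3) = 1*(-14) - 1*(-25) + 2*(-38) = -65; iterating: f(3)=-65, f(4)=-101, f(5)=-64, f(6)=-93, f(7)=-231, f(8)=-266, f(9)=-221, f(10)=-417, f(11)=-728, f(12)=-753, f(13)=-859, f(14)=-1562, f(15)=-2209, f(16)=-2365, f(17)=-3280; answer -3280
Part II: S1 = -3280; w = -2; 3*(-2)^4 + 8*(-2)^3 + 1*(-2)^2 - 3*(-2)^1 - 9 = (48) + (-64) + (4) + (6) + (-9) = -15; answer -15
Part III: S2 = -15; r = 6; total draws C(14,6) = 3003; complement C(8,6) = 28; favorable 3003 - 28 = 2975; P = 425/429; answer 425/429

425/429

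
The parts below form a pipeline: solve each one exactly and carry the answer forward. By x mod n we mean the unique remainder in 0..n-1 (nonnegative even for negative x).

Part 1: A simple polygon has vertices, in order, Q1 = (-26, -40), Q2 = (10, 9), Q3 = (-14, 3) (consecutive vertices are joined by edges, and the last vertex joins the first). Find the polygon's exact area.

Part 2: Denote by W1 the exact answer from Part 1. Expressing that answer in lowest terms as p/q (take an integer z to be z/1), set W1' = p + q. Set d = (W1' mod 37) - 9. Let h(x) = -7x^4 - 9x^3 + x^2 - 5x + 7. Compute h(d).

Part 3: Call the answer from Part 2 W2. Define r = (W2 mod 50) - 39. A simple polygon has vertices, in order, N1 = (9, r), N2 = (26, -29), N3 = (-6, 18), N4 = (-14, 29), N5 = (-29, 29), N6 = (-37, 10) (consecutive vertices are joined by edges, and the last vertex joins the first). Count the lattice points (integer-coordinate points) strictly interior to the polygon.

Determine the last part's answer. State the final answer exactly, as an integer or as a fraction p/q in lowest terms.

Part 1: cross terms: (-26*9 - 10*-40)=166, (10*3 - -14*9)=156, (-14*-40 - -26*3)=638; twice the area = |960| = 960; area = 480; answer 480
Part 2: W1 = 480; threaded value p + q = 481; d = -9; -7*(-9)^4 - 9*(-9)^3 + 1*(-9)^2 - 5*(-9)^1 + 7 = (-45927) + (6561) + (81) + (45) + (7) = -39233; answer -39233
Part 3: W2 = -39233; r = -22; cross terms: (9*-29 - 26*-22)=311, (26*18 - -6*-29)=294, (-6*29 - -14*18)=78, (-14*29 - -29*29)=435, (-29*10 - -37*29)=783, (-37*-22 - 9*10)=724; twice the area = |2625| = 2625; area = 2625/2; boundary points = 1 + 1 + 1 + 15 + 1 + 2 = 21; strictly interior points = area - boundary/2 + 1 = 1303; answer 1303

1303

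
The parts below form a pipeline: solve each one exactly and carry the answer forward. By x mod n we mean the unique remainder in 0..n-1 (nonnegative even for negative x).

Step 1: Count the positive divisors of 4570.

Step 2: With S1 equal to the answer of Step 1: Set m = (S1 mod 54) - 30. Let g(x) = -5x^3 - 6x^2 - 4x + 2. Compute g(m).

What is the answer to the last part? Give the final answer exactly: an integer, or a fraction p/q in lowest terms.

50426

Step 1: 4570 = 2 * 5 * 457; number of divisors = (1+1) * (1+1) * (1+1) = 8; answer 8
Step 2: S1 = 8; m = -22; -5*(-22)^3 - 6*(-22)^2 - 4*(-22)^1 + 2 = (53240) + (-2904) + (88) + (2) = 50426; answer 50426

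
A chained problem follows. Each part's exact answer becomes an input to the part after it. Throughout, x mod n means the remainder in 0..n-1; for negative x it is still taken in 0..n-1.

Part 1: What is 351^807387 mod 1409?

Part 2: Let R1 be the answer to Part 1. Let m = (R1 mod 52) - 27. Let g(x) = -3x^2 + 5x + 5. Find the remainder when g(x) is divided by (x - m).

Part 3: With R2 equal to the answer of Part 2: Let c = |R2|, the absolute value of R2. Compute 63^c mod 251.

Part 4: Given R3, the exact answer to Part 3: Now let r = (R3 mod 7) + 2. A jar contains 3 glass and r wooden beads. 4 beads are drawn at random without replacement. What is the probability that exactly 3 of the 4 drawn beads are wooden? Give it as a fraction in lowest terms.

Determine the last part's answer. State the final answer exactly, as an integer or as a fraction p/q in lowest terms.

Part 1: squarings mod 1409: 351^1=351, 351^2=618, 351^4=85, 351^8=180, 351^16=1402, 351^32=49, 351^64=992, 351^128=582, 351^256=564, 351^512=1071, 351^1024=115, 351^2048=544, 351^4096=46, 351^8192=707, 351^16384=1063, 351^32768=1360, 351^65536=992, 351^131072=582, 351^262144=564, 351^524288=1071; 351^807387 = 351^1 * 351^2 * 351^8 * 351^16 * 351^64 * 351^128 * 351^256 * 351^4096 * 351^16384 * 351^262144 * 351^524288 = 307 (mod 1409); answer 307
Part 2: R1 = 307; m = 20; remainder = value at the root: -3*(20)^2 + 5*(20)^1 + 5 = (-1200) + (100) + (5) = -1095; answer -1095
Part 3: R2 = -1095; c = 1095; squarings mod 251: 63^1=63, 63^2=204, 63^4=201, 63^8=241, 63^16=100, 63^32=211, 63^64=94, 63^128=51, 63^256=91, 63^512=249, 63^1024=4; 63^1095 = 63^1 * 63^2 * 63^4 * 63^64 * 63^1024 = 20 (mod 251); answer 20
Part 4: R3 = 20; r = 8; total draws C(11,4) = 330; favorable C(8,3)*C(3,1) = 168; P = 28/55; answer 28/55

28/55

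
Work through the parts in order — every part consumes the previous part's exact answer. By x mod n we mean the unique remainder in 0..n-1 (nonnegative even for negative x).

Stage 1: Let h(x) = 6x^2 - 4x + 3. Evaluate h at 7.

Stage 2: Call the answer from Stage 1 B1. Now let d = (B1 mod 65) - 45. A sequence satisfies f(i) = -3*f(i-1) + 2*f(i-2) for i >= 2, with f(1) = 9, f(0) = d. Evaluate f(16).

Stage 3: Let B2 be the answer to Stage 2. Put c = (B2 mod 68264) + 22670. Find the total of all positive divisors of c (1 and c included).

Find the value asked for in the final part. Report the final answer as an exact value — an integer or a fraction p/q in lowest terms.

57600

Stage 1: 6*(7)^2 - 4*(7)^1 + 3 = (294) + (-28) + (3) = 269; answer 269
Stage 2: B1 = 269; d = -36; f(2) = -3*(9) + 2*(-36) = -99; iterating: f(2)=-99, f(3)=315, f(4)=-1143, f(5)=4059, f(6)=-14463, f(7)=51507, f(8)=-183447, f(9)=653355, f(10)=-2326959, f(11)=8287587, f(12)=-29516679, f(13)=105125211, f(14)=-374408991, f(15)=1333477395, f(16)=-4749250167; answer -4749250167
Stage 3: B2 = -4749250167; c = 35511; 35511 = 3 * 7 * 19 * 89; sigma = (1 + 3) * (1 + 7) * (1 + 19) * (1 + 89) = 4 * 8 * 20 * 90 = 57600; answer 57600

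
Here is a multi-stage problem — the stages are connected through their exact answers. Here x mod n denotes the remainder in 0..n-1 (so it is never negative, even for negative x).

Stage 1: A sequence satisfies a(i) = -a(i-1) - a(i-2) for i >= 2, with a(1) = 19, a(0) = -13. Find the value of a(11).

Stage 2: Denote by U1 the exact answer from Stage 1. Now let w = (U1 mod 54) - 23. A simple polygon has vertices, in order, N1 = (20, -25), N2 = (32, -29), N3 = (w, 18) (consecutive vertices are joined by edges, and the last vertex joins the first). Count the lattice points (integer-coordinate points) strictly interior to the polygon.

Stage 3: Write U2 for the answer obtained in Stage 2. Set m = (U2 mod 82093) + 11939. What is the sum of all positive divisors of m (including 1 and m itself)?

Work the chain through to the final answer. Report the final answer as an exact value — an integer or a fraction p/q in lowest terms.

14652

Stage 1: a(2) = -1*(19) - 1*(-13) = -6; iterating: a(2)=-6, a(3)=-13, a(4)=19, a(5)=-6, a(6)=-13, a(7)=19, a(8)=-6, a(9)=-13, a(10)=19, a(11)=-6; answer -6
Stage 2: U1 = -6; w = 25; cross terms: (20*-29 - 32*-25)=220, (32*18 - 25*-29)=1301, (25*-25 - 20*18)=-985; twice the area = |536| = 536; area = 268; boundary points = 4 + 1 + 1 = 6; strictly interior points = area - boundary/2 + 1 = 266; answer 266
Stage 3: U2 = 266; m = 12205; 12205 = 5 * 2441; sigma = (1 + 5) * (1 + 2441) = 6 * 2442 = 14652; answer 14652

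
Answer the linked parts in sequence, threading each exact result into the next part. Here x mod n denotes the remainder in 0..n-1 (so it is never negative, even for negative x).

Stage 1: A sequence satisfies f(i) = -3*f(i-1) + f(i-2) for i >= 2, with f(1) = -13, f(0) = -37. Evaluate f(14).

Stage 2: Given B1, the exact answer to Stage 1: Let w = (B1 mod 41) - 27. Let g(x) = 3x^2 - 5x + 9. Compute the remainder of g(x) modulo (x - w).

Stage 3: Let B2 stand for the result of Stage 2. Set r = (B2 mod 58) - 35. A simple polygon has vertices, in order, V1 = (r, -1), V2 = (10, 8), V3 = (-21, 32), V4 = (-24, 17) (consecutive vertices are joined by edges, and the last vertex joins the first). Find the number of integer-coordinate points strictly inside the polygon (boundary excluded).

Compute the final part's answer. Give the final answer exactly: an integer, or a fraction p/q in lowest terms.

Stage 1: f(2) = -3*(-13) + 1*(-37) = 2; iterating: f(2)=2, f(3)=-19, f(4)=59, f(5)=-196, f(6)=647, f(7)=-2137, f(8)=7058, f(9)=-23311, f(10)=76991, f(11)=-254284, f(12)=839843, f(13)=-2773813, f(14)=9161282; answer 9161282
Stage 2: B1 = 9161282; w = 10; remainder = value at the root: 3*(10)^2 - 5*(10)^1 + 9 = (300) + (-50) + (9) = 259; answer 259
Stage 3: B2 = 259; r = -8; cross terms: (-8*8 - 10*-1)=-54, (10*32 - -21*8)=488, (-21*17 - -24*32)=411, (-24*-1 - -8*17)=160; twice the area = |1005| = 1005; area = 1005/2; boundary points = 9 + 1 + 3 + 2 = 15; strictly interior points = area - boundary/2 + 1 = 496; answer 496

496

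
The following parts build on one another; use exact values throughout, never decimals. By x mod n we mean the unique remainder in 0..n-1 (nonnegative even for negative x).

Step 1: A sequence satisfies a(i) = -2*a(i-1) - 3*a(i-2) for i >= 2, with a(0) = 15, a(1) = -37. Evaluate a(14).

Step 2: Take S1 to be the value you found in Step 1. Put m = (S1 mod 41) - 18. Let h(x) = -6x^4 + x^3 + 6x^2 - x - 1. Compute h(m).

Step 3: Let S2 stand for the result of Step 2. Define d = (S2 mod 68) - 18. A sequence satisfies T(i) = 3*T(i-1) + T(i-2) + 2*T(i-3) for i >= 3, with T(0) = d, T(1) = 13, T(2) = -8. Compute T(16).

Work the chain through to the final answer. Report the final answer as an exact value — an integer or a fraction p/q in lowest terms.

Step 1: a(2) = -2*(-37) - 3*(15) = 29; iterating: a(2)=29, a(3)=53, a(4)=-193, a(5)=227, a(6)=125, a(7)=-931, a(8)=1487, a(9)=-181, a(10)=-4099, a(11)=8741, a(12)=-5185, a(13)=-15853, a(14)=47261; answer 47261
Step 2: S1 = 47261; m = 11; -6*(11)^4 + 1*(11)^3 + 6*(11)^2 - 1*(11)^1 - 1 = (-87846) + (1331) + (726) + (-11) + (-1) = -85801; answer -85801
Step 3: S2 = -85801; d = -3; T(3) = 3*(-8) + 1*(13) + 2*(-3) = -17; iterating: T(3)=-17, T(4)=-33, T(5)=-132, T(6)=-463, T(7)=-1587, T(8)=-5488, T(9)=-18977, T(10)=-65593, T(11)=-226732, T(12)=-783743, T(13)=-2709147, T(14)=-9364648, T(15)=-32370577, T(16)=-111894673; answer -111894673

-111894673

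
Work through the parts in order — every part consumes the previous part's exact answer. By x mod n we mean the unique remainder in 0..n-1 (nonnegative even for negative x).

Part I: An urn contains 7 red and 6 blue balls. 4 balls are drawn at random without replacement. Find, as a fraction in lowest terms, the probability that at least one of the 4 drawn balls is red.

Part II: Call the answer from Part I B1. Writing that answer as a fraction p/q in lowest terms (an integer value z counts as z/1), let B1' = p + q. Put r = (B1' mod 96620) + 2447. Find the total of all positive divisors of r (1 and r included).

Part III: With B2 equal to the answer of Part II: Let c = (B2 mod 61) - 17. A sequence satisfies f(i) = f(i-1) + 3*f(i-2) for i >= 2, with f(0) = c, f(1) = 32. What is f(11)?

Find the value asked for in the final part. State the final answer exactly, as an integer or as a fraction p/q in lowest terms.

Part I: total draws C(13,4) = 715; complement C(6,4) = 15; favorable 715 - 15 = 700; P = 140/143; answer 140/143
Part II: B1 = 140/143; threaded value p + q = 283; r = 2730; 2730 = 2 * 3 * 5 * 7 * 13; sigma = (1 + 2) * (1 + 3) * (1 + 5) * (1 + 7) * (1 + 13) = 3 * 4 * 6 * 8 * 14 = 8064; answer 8064
Part III: B2 = 8064; c = -5; f(2) = 1*(32) + 3*(-5) = 17; iterating: f(2)=17, f(3)=113, f(4)=164, f(5)=503, f(6)=995, f(7)=2504, f(8)=5489, f(9)=13001, f(10)=29468, f(11)=68471; answer 68471

68471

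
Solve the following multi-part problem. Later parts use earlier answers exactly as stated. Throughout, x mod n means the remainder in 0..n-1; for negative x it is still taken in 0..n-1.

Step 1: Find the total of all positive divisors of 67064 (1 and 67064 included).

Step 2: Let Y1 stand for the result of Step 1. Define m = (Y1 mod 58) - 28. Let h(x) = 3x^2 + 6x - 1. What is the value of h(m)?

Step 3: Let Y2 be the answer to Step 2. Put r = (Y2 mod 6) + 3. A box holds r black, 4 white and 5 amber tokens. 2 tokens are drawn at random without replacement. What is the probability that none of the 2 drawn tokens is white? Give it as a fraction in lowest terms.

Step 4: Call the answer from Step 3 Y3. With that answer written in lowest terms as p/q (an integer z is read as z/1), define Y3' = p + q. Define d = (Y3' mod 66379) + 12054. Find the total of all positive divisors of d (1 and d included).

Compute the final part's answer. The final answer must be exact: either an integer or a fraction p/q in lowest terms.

Step 1: 67064 = 2^3 * 83 * 101; sigma = (1 + 2 + 4 + 8) * (1 + 83) * (1 + 101) = 15 * 84 * 102 = 128520; answer 128520
Step 2: Y1 = 128520; m = 22; 3*(22)^2 + 6*(22)^1 - 1 = (1452) + (132) + (-1) = 1583; answer 1583
Step 3: Y2 = 1583; r = 8; total draws C(17,2) = 136; favorable C(13,2) = 78; P = 39/68; answer 39/68
Step 4: Y3 = 39/68; threaded value p + q = 107; d = 12161; 12161 is prime, so its only divisors are 1 and 12161; sigma = 1 + 12161 = 12162; answer 12162

12162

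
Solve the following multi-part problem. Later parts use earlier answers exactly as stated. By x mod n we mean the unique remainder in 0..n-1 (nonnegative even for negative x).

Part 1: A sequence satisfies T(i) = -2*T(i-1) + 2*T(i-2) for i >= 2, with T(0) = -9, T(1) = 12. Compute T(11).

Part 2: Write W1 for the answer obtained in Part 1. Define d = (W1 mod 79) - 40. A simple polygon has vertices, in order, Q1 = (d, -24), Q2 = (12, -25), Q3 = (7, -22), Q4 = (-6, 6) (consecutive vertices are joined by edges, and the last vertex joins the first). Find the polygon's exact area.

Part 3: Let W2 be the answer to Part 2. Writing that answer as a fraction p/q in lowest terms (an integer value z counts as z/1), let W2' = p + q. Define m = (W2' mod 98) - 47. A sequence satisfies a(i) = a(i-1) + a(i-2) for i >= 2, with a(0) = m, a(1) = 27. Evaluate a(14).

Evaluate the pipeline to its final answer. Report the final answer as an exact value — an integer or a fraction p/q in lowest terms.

Part 1: T(2) = -2*(12) + 2*(-9) = -42; iterating: T(2)=-42, T(3)=108, T(4)=-300, T(5)=816, T(6)=-2232, T(7)=6096, T(8)=-16656, T(9)=45504, T(10)=-124320, T(11)=339648; answer 339648
Part 2: W1 = 339648; d = -13; cross terms: (-13*-25 - 12*-24)=613, (12*-22 - 7*-25)=-89, (7*6 - -6*-22)=-90, (-6*-24 - -13*6)=222; twice the area = |656| = 656; area = 328; answer 328
Part 3: W2 = 328; threaded value p + q = 329; m = -12; a(2) = 1*(27) + 1*(-12) = 15; iterating: a(2)=15, a(3)=42, a(4)=57, a(5)=99, a(6)=156, a(7)=255, a(8)=411, a(9)=666, a(10)=1077, a(11)=1743, a(12)=2820, a(13)=4563, a(14)=7383; answer 7383

7383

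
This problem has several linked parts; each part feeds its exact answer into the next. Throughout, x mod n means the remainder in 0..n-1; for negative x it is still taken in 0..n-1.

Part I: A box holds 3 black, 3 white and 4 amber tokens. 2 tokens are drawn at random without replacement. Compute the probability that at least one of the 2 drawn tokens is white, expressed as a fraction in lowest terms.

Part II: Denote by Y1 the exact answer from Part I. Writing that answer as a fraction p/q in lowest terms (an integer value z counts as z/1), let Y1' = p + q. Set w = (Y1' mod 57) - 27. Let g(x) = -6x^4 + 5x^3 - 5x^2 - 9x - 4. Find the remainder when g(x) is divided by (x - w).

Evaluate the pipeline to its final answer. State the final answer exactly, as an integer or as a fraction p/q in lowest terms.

Part I: total draws C(10,2) = 45; complement C(7,2) = 21; favorable 45 - 21 = 24; P = 8/15; answer 8/15
Part II: Y1 = 8/15; threaded value p + q = 23; w = -4; remainder = value at the root: -6*(-4)^4 + 5*(-4)^3 - 5*(-4)^2 - 9*(-4)^1 - 4 = (-1536) + (-320) + (-80) + (36) + (-4) = -1904; answer -1904

-1904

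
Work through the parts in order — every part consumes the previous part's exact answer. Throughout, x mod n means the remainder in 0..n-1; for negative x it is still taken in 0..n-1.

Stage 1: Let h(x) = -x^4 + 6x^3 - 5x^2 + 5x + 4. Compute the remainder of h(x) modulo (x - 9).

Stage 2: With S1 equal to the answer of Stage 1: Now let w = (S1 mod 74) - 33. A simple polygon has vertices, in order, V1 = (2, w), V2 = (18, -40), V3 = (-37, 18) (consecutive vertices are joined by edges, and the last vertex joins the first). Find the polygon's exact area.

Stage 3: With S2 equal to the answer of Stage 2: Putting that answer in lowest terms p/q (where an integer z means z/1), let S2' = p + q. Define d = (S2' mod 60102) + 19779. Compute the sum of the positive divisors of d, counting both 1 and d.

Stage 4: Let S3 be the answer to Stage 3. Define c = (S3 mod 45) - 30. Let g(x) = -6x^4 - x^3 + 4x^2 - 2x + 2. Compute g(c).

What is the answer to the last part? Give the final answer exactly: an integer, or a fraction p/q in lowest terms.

-3165991

Stage 1: remainder = value at the root: -1*(9)^4 + 6*(9)^3 - 5*(9)^2 + 5*(9)^1 + 4 = (-6561) + (4374) + (-405) + (45) + (4) = -2543; answer -2543
Stage 2: S1 = -2543; w = 14; cross terms: (2*-40 - 18*14)=-332, (18*18 - -37*-40)=-1156, (-37*14 - 2*18)=-554; twice the area = |-2042| = 2042; area = 1021; answer 1021
Stage 3: S2 = 1021; threaded value p + q = 1022; d = 20801; 20801 = 11 * 31 * 61; sigma = (1 + 11) * (1 + 31) * (1 + 61) = 12 * 32 * 62 = 23808; answer 23808
Stage 4: S3 = 23808; c = -27; -6*(-27)^4 - 1*(-27)^3 + 4*(-27)^2 - 2*(-27)^1 + 2 = (-3188646) + (19683) + (2916) + (54) + (2) = -3165991; answer -3165991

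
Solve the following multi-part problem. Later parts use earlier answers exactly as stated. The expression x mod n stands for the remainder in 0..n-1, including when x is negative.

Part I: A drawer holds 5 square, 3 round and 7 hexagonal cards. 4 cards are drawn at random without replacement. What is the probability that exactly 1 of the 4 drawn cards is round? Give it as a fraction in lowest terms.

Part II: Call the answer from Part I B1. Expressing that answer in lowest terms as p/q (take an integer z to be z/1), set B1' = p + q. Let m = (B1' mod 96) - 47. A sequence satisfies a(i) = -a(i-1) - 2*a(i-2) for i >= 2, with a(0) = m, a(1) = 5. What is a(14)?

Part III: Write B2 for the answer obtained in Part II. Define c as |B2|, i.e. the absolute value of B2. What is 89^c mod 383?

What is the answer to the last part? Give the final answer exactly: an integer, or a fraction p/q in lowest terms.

13

Part I: total draws C(15,4) = 1365; favorable C(3,1)*C(12,3) = 660; P = 44/91; answer 44/91
Part II: B1 = 44/91; threaded value p + q = 135; m = -8; a(2) = -1*(5) - 2*(-8) = 11; iterating: a(2)=11, a(3)=-21, a(4)=-1, a(5)=43, a(6)=-41, a(7)=-45, a(8)=127, a(9)=-37, a(10)=-217, a(11)=291, a(12)=143, a(13)=-725, a(14)=439; answer 439
Part III: B2 = 439; c = 439; squarings mod 383: 89^1=89, 89^2=261, 89^4=330, 89^8=128, 89^16=298, 89^32=331, 89^64=23, 89^128=146, 89^256=251; 89^439 = 89^1 * 89^2 * 89^4 * 89^16 * 89^32 * 89^128 * 89^256 = 13 (mod 383); answer 13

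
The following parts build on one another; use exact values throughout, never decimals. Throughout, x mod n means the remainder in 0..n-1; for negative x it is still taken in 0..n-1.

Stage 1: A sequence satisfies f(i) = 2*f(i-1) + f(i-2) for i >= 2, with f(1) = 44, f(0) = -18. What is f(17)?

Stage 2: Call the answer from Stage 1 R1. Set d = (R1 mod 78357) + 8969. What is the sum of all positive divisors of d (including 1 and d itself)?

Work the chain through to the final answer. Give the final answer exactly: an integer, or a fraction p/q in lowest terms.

19440

Stage 1: f(2) = 2*(44) + 1*(-18) = 70; iterating: f(2)=70, f(3)=184, f(4)=438, f(5)=1060, f(6)=2558, f(7)=6176, f(8)=14910, f(9)=35996, f(10)=86902, f(11)=209800, f(12)=506502, f(13)=1222804, f(14)=2952110, f(15)=7127024, f(16)=17206158, f(17)=41539340; answer 41539340
Stage 2: R1 = 41539340; d = 19099; 19099 = 71 * 269; sigma = (1 + 71) * (1 + 269) = 72 * 270 = 19440; answer 19440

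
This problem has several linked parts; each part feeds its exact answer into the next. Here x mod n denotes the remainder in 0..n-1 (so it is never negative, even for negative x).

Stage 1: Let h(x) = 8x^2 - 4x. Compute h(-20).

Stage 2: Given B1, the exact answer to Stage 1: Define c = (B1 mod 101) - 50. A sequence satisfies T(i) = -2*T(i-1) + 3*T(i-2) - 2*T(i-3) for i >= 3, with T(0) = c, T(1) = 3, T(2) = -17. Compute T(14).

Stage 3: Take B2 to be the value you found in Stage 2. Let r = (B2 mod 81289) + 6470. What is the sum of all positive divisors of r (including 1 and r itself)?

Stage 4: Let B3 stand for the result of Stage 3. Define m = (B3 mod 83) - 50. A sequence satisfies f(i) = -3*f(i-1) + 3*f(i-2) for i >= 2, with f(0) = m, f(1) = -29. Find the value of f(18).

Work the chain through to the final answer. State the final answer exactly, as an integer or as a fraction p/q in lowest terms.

-10632067695

Stage 1: 8*(-20)^2 - 4*(-20)^1 = (3200) + (80) = 3280; answer 3280
Stage 2: B1 = 3280; c = -2; T(3) = -2*(-17) + 3*(3) - 2*(-2) = 47; iterating: T(3)=47, T(4)=-151, T(5)=477, T(6)=-1501, T(7)=4735, T(8)=-14927, T(9)=47061, T(10)=-148373, T(11)=467783, T(12)=-1474807, T(13)=4649709, T(14)=-14659405; answer -14659405
Stage 3: B2 = -14659405; r = 60374; 60374 = 2 * 30187; sigma = (1 + 2) * (1 + 30187) = 3 * 30188 = 90564; answer 90564
Stage 4: B3 = 90564; m = -39; f(2) = -3*(-29) + 3*(-39) = -30; iterating: f(2)=-30, f(3)=3, f(4)=-99, f(5)=306, f(6)=-1215, f(7)=4563, f(8)=-17334, f(9)=65691, f(10)=-249075, f(11)=944298, f(12)=-3580119, f(13)=13573251, f(14)=-51460110, f(15)=195100083, f(16)=-739680579, f(17)=2804341986, f(18)=-10632067695; answer -10632067695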